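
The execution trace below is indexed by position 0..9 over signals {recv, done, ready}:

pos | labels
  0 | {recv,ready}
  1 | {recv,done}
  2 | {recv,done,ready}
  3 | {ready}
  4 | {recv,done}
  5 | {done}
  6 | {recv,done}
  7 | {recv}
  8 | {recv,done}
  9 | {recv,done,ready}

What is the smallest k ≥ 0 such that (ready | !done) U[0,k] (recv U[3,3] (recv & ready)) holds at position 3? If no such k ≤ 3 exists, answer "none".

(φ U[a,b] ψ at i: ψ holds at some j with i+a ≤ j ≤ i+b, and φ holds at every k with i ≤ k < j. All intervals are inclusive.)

Need earliest j ≥ 3 with (recv U[3,3] (recv & ready)), and (ready | !done) at every k in [3,j-1].
  j=3: rhs fails.
  j=4: rhs fails.
  j=5: rhs fails.
  j=6: rhs holds but lhs fails at k=4.
No witness within the range → none.

none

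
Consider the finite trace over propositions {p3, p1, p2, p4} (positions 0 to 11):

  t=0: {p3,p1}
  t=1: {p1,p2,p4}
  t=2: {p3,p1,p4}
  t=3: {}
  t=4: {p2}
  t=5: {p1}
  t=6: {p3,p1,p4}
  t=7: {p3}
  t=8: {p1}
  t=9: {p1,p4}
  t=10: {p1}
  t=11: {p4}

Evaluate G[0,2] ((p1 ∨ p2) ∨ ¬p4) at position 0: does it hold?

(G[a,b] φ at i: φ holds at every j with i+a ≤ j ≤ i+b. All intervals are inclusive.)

Yes

Check ((p1 ∨ p2) ∨ ¬p4) at every j in [0,2]:
  j=0: true
  j=1: true
  j=2: true
All positions satisfy it → formula holds.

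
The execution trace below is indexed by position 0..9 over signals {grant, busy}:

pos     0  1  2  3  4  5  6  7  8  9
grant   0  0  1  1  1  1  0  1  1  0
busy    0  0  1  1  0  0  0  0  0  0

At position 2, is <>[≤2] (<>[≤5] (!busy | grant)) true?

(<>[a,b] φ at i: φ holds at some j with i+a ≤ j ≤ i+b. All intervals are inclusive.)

Check <>[≤5] (!busy | grant) at each j in [2,4]:
  j=2: holds (witness at 2)
  j=3: holds (witness at 3)
  j=4: holds (witness at 4)
Found at j=2 → formula holds.

Holds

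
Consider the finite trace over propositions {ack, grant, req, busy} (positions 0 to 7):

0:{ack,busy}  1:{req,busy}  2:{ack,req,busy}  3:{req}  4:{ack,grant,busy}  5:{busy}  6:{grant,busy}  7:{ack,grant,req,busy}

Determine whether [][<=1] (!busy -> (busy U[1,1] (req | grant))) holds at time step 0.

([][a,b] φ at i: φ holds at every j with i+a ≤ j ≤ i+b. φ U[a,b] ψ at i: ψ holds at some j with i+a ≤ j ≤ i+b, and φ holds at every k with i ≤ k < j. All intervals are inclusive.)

Check (!busy -> (busy U[1,1] (req | grant))) at every j in [0,1]:
  j=0: antecedent false → ✓
  j=1: antecedent false → ✓
All positions satisfy it → formula holds.

True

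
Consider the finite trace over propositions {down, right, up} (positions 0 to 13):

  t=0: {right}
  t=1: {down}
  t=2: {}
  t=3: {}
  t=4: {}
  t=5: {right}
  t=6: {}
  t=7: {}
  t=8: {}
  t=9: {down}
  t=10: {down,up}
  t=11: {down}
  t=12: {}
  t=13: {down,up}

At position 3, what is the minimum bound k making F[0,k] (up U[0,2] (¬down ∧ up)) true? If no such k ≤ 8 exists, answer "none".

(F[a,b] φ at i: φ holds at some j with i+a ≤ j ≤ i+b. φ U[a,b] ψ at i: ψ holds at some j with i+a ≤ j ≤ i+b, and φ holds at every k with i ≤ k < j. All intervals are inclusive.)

none

Scan j = 3,4,… for (up U[0,2] (¬down ∧ up)):
  j=3: fails
  j=4: fails
  j=5: fails
  j=6: fails
  j=7: fails
  j=8: fails
  j=9: fails
  j=10: fails
  j=11: fails
No j in [3,11] satisfies it → none.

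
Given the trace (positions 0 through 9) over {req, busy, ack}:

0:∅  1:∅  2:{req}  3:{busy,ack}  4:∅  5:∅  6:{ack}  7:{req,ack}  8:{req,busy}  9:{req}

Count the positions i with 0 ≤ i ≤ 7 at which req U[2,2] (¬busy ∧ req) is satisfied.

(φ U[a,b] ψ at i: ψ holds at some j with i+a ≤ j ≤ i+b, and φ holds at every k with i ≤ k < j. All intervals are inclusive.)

1

Evaluate at each i in [0,7]:
  i=0: ✗ (lhs fails at k=0 before rhs at j=2)
  i=1: ✗ (no rhs in [3,3])
  i=2: ✗ (no rhs in [4,4])
  i=3: ✗ (no rhs in [5,5])
  i=4: ✗ (no rhs in [6,6])
  i=5: ✗ (lhs fails at k=5 before rhs at j=7)
  i=6: ✗ (no rhs in [8,8])
  i=7: ✓ (rhs at j=9; lhs holds on [7,8])
Positions where it holds: {7} → 1.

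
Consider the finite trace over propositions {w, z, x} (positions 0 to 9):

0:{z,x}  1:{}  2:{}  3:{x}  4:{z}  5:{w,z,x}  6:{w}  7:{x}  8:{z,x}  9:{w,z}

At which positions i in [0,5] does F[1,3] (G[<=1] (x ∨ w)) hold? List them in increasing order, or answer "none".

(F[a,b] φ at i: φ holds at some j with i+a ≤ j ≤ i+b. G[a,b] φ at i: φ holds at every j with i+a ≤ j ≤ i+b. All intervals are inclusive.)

2, 3, 4, 5

Evaluate at each i in [0,5]:
  i=0: ✗ (none in [1,3])
  i=1: ✗ (none in [2,4])
  i=2: ✓ (witness j=5)
  i=3: ✓ (witness j=5)
  i=4: ✓ (witness j=5)
  i=5: ✓ (witness j=6)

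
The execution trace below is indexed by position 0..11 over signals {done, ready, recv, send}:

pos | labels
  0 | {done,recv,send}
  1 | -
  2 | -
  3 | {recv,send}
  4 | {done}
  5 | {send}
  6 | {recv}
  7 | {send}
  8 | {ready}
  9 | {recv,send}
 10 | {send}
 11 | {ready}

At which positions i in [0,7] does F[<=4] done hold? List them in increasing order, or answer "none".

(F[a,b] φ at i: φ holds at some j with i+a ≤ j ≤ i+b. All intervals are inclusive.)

0, 1, 2, 3, 4

Evaluate at each i in [0,7]:
  i=0: ✓ (witness j=0)
  i=1: ✓ (witness j=4)
  i=2: ✓ (witness j=4)
  i=3: ✓ (witness j=4)
  i=4: ✓ (witness j=4)
  i=5: ✗ (none in [5,9])
  i=6: ✗ (none in [6,10])
  i=7: ✗ (none in [7,11])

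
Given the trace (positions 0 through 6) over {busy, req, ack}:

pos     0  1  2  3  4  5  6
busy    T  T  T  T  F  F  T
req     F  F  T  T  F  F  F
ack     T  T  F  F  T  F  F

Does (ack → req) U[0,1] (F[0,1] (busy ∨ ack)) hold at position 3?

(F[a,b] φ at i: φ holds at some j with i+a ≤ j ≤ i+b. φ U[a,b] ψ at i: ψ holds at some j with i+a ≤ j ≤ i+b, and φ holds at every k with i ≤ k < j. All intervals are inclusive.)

Need some j in [3,4] with F[0,1] (busy ∨ ack), and (ack → req) at every k in [3,j-1].
  j=3: F[0,1] (busy ∨ ack) holds; no prefix to check → satisfied.

True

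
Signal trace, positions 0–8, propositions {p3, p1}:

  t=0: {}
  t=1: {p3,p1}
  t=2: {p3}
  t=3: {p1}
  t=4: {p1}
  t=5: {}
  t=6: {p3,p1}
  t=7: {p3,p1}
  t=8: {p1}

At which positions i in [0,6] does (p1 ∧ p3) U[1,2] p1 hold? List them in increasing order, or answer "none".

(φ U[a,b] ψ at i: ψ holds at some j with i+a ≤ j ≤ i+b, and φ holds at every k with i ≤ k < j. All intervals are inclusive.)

Evaluate at each i in [0,6]:
  i=0: ✗ (lhs fails at k=0 before rhs at j=1)
  i=1: ✗ (lhs fails at k=2 before rhs at j=3)
  i=2: ✗ (lhs fails at k=2 before rhs at j=3)
  i=3: ✗ (lhs fails at k=3 before rhs at j=4)
  i=4: ✗ (lhs fails at k=4 before rhs at j=6)
  i=5: ✗ (lhs fails at k=5 before rhs at j=6)
  i=6: ✓ (rhs at j=7; lhs holds on [6,6])

6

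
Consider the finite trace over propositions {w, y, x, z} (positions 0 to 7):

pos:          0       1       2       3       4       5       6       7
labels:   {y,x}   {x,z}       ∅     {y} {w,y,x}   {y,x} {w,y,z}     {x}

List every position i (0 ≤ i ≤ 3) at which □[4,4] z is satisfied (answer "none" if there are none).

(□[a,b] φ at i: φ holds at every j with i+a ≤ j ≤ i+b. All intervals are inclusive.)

Evaluate at each i in [0,3]:
  i=0: ✗ (fails at j=4)
  i=1: ✗ (fails at j=5)
  i=2: ✓ (all of [6,6])
  i=3: ✗ (fails at j=7)

2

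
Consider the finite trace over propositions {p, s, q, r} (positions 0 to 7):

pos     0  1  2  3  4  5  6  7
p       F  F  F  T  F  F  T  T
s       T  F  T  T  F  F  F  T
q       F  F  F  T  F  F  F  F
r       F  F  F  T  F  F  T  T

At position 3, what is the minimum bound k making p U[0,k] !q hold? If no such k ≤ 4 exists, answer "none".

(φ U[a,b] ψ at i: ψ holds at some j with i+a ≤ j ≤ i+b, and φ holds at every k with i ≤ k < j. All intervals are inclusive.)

1

Need earliest j ≥ 3 with !q, and p at every k in [3,j-1].
  j=3: rhs fails.
  j=4: rhs holds; lhs holds on [3,3]. k = 1.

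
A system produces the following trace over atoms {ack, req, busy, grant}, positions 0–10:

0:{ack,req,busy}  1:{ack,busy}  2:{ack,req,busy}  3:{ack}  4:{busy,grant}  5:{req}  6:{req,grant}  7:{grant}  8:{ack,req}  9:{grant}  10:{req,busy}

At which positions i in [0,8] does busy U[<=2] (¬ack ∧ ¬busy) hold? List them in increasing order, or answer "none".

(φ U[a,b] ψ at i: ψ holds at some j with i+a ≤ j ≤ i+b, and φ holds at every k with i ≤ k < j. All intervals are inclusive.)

Evaluate at each i in [0,8]:
  i=0: ✗ (no rhs in [0,2])
  i=1: ✗ (no rhs in [1,3])
  i=2: ✗ (no rhs in [2,4])
  i=3: ✗ (lhs fails at k=3 before rhs at j=5)
  i=4: ✓ (rhs at j=5; lhs holds on [4,4])
  i=5: ✓ (rhs at j=5)
  i=6: ✓ (rhs at j=6)
  i=7: ✓ (rhs at j=7)
  i=8: ✗ (lhs fails at k=8 before rhs at j=9)

4, 5, 6, 7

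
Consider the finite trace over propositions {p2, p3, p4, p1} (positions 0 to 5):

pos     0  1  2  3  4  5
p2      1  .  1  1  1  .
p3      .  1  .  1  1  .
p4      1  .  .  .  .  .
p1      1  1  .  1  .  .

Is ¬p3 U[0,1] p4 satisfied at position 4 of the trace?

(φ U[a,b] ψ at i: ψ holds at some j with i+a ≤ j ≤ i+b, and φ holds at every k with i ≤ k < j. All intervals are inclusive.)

False

Need some j in [4,5] with p4, and ¬p3 at every k in [4,j-1].
  j=4: p4 false.
  j=5: p4 false.
No j in the window works → until fails.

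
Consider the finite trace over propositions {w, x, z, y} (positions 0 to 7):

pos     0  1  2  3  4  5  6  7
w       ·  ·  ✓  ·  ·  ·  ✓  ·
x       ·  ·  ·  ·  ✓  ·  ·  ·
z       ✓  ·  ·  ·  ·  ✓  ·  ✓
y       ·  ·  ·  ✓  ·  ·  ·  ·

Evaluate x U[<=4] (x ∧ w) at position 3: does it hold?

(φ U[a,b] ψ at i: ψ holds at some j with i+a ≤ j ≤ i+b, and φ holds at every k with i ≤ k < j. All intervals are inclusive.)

False

Need some j in [3,7] with (x ∧ w), and x at every k in [3,j-1].
  j=3: (x ∧ w) false.
  j=4: (x ∧ w) false.
  j=5: (x ∧ w) false.
  j=6: (x ∧ w) false.
  j=7: (x ∧ w) false.
No j in the window works → until fails.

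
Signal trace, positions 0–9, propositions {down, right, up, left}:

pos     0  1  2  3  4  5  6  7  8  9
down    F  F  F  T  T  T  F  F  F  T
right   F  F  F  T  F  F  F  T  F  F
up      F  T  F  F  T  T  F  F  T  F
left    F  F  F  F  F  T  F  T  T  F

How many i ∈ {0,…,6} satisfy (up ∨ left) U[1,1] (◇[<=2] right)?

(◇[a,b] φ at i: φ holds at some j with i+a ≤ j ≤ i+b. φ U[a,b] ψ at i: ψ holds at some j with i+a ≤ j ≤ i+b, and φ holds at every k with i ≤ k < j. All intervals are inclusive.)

Evaluate at each i in [0,6]:
  i=0: ✗ (lhs fails at k=0 before rhs at j=1)
  i=1: ✓ (rhs at j=2; lhs holds on [1,1])
  i=2: ✗ (lhs fails at k=2 before rhs at j=3)
  i=3: ✗ (no rhs in [4,4])
  i=4: ✓ (rhs at j=5; lhs holds on [4,4])
  i=5: ✓ (rhs at j=6; lhs holds on [5,5])
  i=6: ✗ (lhs fails at k=6 before rhs at j=7)
Positions where it holds: {1, 4, 5} → 3.

3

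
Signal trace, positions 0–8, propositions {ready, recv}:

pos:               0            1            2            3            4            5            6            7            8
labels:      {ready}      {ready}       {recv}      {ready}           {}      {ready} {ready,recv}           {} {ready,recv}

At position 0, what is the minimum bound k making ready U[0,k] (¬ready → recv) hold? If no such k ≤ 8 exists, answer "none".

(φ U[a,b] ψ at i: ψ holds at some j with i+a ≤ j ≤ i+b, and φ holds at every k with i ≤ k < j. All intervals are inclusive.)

Need earliest j ≥ 0 with (¬ready → recv), and ready at every k in [0,j-1].
  j=0: rhs holds (empty prefix). k = 0.

0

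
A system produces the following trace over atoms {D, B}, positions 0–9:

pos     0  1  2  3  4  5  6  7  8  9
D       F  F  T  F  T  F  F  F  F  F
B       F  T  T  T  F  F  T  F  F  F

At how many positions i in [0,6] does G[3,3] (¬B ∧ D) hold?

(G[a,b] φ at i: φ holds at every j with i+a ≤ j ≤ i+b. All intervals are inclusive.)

1

Evaluate at each i in [0,6]:
  i=0: ✗ (fails at j=3)
  i=1: ✓ (all of [4,4])
  i=2: ✗ (fails at j=5)
  i=3: ✗ (fails at j=6)
  i=4: ✗ (fails at j=7)
  i=5: ✗ (fails at j=8)
  i=6: ✗ (fails at j=9)
Positions where it holds: {1} → 1.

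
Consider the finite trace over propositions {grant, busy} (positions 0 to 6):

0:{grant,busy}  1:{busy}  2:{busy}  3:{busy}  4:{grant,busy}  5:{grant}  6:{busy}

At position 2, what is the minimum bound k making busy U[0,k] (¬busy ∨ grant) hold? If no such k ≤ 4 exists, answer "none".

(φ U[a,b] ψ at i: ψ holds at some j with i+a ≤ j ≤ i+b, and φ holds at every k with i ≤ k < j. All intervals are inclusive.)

2

Need earliest j ≥ 2 with (¬busy ∨ grant), and busy at every k in [2,j-1].
  j=2: rhs fails.
  j=3: rhs fails.
  j=4: rhs holds; lhs holds on [2,3]. k = 2.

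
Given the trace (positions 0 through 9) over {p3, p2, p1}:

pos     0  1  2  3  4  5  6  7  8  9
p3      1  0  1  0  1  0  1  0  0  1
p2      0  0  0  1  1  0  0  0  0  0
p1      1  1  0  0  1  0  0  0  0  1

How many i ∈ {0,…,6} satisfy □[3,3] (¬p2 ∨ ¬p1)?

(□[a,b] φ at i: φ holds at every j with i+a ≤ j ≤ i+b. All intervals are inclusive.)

Evaluate at each i in [0,6]:
  i=0: ✓ (all of [3,3])
  i=1: ✗ (fails at j=4)
  i=2: ✓ (all of [5,5])
  i=3: ✓ (all of [6,6])
  i=4: ✓ (all of [7,7])
  i=5: ✓ (all of [8,8])
  i=6: ✓ (all of [9,9])
Positions where it holds: {0, 2, 3, 4, 5, 6} → 6.

6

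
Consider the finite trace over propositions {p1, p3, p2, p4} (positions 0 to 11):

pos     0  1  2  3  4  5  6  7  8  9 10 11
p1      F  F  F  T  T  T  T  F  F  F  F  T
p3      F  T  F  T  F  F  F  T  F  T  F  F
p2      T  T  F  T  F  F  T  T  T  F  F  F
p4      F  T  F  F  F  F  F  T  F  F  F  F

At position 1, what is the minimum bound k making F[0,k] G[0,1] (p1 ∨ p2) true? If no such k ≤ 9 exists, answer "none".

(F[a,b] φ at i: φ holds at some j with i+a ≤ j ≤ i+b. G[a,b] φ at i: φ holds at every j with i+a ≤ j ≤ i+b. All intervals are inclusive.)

2

Scan j = 1,2,… for G[0,1] (p1 ∨ p2):
  j=1: fails
  j=2: fails
  j=3: holds
First hit at j=3, so smallest k = 3-1 = 2.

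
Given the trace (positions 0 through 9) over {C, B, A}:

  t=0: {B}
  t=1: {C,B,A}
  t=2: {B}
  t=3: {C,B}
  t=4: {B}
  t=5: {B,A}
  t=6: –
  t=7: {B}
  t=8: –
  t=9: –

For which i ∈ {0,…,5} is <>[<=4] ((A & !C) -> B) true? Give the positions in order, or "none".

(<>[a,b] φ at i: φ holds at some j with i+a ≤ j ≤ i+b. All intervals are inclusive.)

Evaluate at each i in [0,5]:
  i=0: ✓ (witness j=0)
  i=1: ✓ (witness j=1)
  i=2: ✓ (witness j=2)
  i=3: ✓ (witness j=3)
  i=4: ✓ (witness j=4)
  i=5: ✓ (witness j=5)

0, 1, 2, 3, 4, 5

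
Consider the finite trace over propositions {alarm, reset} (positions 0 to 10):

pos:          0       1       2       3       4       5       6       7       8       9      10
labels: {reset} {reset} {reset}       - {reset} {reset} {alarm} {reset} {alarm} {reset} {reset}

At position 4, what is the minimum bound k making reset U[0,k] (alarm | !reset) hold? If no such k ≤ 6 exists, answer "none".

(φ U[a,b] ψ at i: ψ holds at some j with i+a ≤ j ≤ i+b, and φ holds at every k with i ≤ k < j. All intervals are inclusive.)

2

Need earliest j ≥ 4 with (alarm | !reset), and reset at every k in [4,j-1].
  j=4: rhs fails.
  j=5: rhs fails.
  j=6: rhs holds; lhs holds on [4,5]. k = 2.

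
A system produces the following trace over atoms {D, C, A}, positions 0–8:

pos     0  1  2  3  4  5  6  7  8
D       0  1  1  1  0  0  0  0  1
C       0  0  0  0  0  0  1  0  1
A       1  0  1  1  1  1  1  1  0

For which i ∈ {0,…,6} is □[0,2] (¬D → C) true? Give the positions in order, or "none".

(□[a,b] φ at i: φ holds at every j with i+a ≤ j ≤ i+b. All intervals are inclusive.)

Evaluate at each i in [0,6]:
  i=0: ✗ (fails at j=0)
  i=1: ✓ (all of [1,3])
  i=2: ✗ (fails at j=4)
  i=3: ✗ (fails at j=4)
  i=4: ✗ (fails at j=4)
  i=5: ✗ (fails at j=5)
  i=6: ✗ (fails at j=7)

1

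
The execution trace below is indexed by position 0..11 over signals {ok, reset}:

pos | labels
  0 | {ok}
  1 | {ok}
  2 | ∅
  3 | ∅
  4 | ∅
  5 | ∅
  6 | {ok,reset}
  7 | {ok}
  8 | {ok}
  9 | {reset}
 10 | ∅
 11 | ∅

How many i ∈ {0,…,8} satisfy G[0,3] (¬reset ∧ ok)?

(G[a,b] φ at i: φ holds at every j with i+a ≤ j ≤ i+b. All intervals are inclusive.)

Evaluate at each i in [0,8]:
  i=0: ✗ (fails at j=2)
  i=1: ✗ (fails at j=2)
  i=2: ✗ (fails at j=2)
  i=3: ✗ (fails at j=3)
  i=4: ✗ (fails at j=4)
  i=5: ✗ (fails at j=5)
  i=6: ✗ (fails at j=6)
  i=7: ✗ (fails at j=9)
  i=8: ✗ (fails at j=9)
Positions where it holds: {} → 0.

0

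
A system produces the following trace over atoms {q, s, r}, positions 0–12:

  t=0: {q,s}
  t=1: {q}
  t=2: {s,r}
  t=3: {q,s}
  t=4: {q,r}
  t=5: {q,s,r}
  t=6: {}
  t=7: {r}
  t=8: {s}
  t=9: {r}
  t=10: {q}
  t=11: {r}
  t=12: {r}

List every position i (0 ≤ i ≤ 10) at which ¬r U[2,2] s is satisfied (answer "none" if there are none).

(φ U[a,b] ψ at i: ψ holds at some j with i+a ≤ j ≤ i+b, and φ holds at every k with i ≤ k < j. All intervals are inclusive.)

0

Evaluate at each i in [0,10]:
  i=0: ✓ (rhs at j=2; lhs holds on [0,1])
  i=1: ✗ (lhs fails at k=2 before rhs at j=3)
  i=2: ✗ (no rhs in [4,4])
  i=3: ✗ (lhs fails at k=4 before rhs at j=5)
  i=4: ✗ (no rhs in [6,6])
  i=5: ✗ (no rhs in [7,7])
  i=6: ✗ (lhs fails at k=7 before rhs at j=8)
  i=7: ✗ (no rhs in [9,9])
  i=8: ✗ (no rhs in [10,10])
  i=9: ✗ (no rhs in [11,11])
  i=10: ✗ (no rhs in [12,12])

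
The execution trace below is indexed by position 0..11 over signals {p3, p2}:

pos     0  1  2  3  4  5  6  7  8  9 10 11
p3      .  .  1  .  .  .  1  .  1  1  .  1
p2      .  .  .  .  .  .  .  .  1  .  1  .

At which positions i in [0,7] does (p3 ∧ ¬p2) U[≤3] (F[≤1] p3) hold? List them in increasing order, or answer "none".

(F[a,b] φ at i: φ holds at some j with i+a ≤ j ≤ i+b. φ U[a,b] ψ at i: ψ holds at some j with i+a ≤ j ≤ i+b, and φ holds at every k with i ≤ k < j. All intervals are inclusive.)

Evaluate at each i in [0,7]:
  i=0: ✗ (lhs fails at k=0 before rhs at j=1)
  i=1: ✓ (rhs at j=1)
  i=2: ✓ (rhs at j=2)
  i=3: ✗ (lhs fails at k=3 before rhs at j=5)
  i=4: ✗ (lhs fails at k=4 before rhs at j=5)
  i=5: ✓ (rhs at j=5)
  i=6: ✓ (rhs at j=6)
  i=7: ✓ (rhs at j=7)

1, 2, 5, 6, 7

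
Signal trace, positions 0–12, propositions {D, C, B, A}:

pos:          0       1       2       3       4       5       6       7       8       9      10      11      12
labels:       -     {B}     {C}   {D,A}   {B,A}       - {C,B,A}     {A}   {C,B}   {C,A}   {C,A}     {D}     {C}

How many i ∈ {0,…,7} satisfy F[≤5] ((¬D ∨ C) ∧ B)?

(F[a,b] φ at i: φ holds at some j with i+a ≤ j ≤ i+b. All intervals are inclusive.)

Evaluate at each i in [0,7]:
  i=0: ✓ (witness j=1)
  i=1: ✓ (witness j=1)
  i=2: ✓ (witness j=4)
  i=3: ✓ (witness j=4)
  i=4: ✓ (witness j=4)
  i=5: ✓ (witness j=6)
  i=6: ✓ (witness j=6)
  i=7: ✓ (witness j=8)
Positions where it holds: {0, 1, 2, 3, 4, 5, 6, 7} → 8.

8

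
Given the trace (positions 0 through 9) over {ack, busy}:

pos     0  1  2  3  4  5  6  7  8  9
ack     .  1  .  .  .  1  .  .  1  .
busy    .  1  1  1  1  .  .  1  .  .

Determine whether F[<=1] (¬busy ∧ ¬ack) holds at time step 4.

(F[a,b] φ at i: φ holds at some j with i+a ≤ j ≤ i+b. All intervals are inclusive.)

Does not hold

Check (¬busy ∧ ¬ack) at each j in [4,5]:
  j=4: false
  j=5: false
No position in the window satisfies it → formula fails.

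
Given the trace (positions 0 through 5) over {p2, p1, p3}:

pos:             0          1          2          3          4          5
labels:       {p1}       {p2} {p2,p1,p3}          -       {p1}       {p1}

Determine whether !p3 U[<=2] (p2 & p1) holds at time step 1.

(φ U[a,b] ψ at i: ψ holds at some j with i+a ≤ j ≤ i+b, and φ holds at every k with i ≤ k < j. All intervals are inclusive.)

Need some j in [1,3] with (p2 & p1), and !p3 at every k in [1,j-1].
  j=1: (p2 & p1) false.
  j=2: (p2 & p1) holds; !p3 holds at every k in [1,1] → satisfied.

True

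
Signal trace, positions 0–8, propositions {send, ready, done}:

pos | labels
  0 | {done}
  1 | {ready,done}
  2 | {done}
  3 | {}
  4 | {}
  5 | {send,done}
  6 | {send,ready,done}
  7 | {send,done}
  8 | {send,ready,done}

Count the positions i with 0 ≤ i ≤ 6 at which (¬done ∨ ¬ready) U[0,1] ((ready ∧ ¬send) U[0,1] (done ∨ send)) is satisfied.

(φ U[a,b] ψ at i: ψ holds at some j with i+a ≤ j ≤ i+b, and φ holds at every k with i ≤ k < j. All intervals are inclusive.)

Evaluate at each i in [0,6]:
  i=0: ✓ (rhs at j=0)
  i=1: ✓ (rhs at j=1)
  i=2: ✓ (rhs at j=2)
  i=3: ✗ (no rhs in [3,4])
  i=4: ✓ (rhs at j=5; lhs holds on [4,4])
  i=5: ✓ (rhs at j=5)
  i=6: ✓ (rhs at j=6)
Positions where it holds: {0, 1, 2, 4, 5, 6} → 6.

6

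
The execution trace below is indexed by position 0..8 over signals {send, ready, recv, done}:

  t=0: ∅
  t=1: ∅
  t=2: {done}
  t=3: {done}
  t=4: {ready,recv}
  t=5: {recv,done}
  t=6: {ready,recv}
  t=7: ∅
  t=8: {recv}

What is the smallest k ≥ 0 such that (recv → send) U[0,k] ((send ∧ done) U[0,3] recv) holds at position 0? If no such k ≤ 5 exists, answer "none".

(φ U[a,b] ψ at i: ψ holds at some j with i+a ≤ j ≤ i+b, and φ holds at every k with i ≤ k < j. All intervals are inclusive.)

Need earliest j ≥ 0 with ((send ∧ done) U[0,3] recv), and (recv → send) at every k in [0,j-1].
  j=0: rhs fails.
  j=1: rhs fails.
  j=2: rhs fails.
  j=3: rhs fails.
  j=4: rhs holds; lhs holds on [0,3]. k = 4.

4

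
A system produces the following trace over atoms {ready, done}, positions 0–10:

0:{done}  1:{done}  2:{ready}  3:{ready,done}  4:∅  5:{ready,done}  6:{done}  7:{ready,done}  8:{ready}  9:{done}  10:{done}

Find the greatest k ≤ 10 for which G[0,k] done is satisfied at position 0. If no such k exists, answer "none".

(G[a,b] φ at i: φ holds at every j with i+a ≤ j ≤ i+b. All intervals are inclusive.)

done must hold from j=0 onward; find where it first fails.
  j=0: holds
  j=1: holds
  j=2: fails
Holds on [0,1], so largest k = 1.

1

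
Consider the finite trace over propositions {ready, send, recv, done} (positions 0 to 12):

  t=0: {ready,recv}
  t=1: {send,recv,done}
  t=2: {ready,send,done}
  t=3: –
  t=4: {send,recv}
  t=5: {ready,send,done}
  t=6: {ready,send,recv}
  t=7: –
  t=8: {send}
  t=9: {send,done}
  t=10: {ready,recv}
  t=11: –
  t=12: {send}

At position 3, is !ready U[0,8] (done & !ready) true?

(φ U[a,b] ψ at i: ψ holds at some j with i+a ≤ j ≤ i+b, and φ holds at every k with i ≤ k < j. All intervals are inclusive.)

Need some j in [3,11] with (done & !ready), and !ready at every k in [3,j-1].
  j=3: (done & !ready) false.
  j=4: (done & !ready) false.
  j=5: (done & !ready) false.
  j=6: (done & !ready) false.
  j=7: (done & !ready) false.
  j=8: (done & !ready) false.
  j=9: (done & !ready) holds, but !ready fails at k=5 → not this j.
  j=10: (done & !ready) false.
  j=11: (done & !ready) false.
No j in the window works → until fails.

No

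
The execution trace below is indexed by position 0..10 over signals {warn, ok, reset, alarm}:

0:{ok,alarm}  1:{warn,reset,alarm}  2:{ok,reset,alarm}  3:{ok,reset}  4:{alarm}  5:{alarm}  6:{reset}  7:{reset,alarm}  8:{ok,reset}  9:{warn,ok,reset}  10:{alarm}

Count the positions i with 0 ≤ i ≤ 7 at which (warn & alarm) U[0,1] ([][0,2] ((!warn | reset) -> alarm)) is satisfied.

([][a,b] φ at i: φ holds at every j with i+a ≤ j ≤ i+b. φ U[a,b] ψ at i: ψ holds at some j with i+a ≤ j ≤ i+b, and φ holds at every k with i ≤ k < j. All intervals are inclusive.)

1

Evaluate at each i in [0,7]:
  i=0: ✓ (rhs at j=0)
  i=1: ✗ (no rhs in [1,2])
  i=2: ✗ (no rhs in [2,3])
  i=3: ✗ (no rhs in [3,4])
  i=4: ✗ (no rhs in [4,5])
  i=5: ✗ (no rhs in [5,6])
  i=6: ✗ (no rhs in [6,7])
  i=7: ✗ (no rhs in [7,8])
Positions where it holds: {0} → 1.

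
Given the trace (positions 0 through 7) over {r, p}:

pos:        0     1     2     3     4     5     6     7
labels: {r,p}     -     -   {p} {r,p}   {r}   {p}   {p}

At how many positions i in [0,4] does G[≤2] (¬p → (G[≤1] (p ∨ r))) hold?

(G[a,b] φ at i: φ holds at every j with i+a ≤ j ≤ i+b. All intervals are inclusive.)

Evaluate at each i in [0,4]:
  i=0: ✗ (fails at j=1)
  i=1: ✗ (fails at j=1)
  i=2: ✗ (fails at j=2)
  i=3: ✓ (all of [3,5])
  i=4: ✓ (all of [4,6])
Positions where it holds: {3, 4} → 2.

2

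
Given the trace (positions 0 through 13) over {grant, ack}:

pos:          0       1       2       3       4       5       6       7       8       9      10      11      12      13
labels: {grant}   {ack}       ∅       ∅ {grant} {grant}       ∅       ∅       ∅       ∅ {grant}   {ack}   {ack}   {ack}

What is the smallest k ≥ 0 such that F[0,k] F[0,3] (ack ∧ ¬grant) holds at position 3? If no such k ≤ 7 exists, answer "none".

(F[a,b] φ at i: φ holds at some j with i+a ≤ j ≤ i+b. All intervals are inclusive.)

5

Scan j = 3,4,… for F[0,3] (ack ∧ ¬grant):
  j=3: fails
  j=4: fails
  j=5: fails
  j=6: fails
  j=7: fails
  j=8: holds
First hit at j=8, so smallest k = 8-3 = 5.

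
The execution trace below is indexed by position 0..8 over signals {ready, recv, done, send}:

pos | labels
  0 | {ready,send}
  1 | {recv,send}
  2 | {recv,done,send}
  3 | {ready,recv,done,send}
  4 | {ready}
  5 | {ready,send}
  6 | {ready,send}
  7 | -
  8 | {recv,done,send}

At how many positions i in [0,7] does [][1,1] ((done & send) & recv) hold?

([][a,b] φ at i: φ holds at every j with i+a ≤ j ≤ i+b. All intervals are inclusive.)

Evaluate at each i in [0,7]:
  i=0: ✗ (fails at j=1)
  i=1: ✓ (all of [2,2])
  i=2: ✓ (all of [3,3])
  i=3: ✗ (fails at j=4)
  i=4: ✗ (fails at j=5)
  i=5: ✗ (fails at j=6)
  i=6: ✗ (fails at j=7)
  i=7: ✓ (all of [8,8])
Positions where it holds: {1, 2, 7} → 3.

3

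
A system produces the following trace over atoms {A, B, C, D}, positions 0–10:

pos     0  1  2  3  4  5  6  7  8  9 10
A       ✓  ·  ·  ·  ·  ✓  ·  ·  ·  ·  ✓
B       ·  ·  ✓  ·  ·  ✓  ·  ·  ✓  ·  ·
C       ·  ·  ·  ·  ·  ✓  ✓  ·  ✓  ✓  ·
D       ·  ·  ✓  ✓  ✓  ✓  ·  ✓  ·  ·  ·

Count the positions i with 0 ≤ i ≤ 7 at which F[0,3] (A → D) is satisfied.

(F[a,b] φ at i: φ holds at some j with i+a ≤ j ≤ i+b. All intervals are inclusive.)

8

Evaluate at each i in [0,7]:
  i=0: ✓ (witness j=1)
  i=1: ✓ (witness j=1)
  i=2: ✓ (witness j=2)
  i=3: ✓ (witness j=3)
  i=4: ✓ (witness j=4)
  i=5: ✓ (witness j=5)
  i=6: ✓ (witness j=6)
  i=7: ✓ (witness j=7)
Positions where it holds: {0, 1, 2, 3, 4, 5, 6, 7} → 8.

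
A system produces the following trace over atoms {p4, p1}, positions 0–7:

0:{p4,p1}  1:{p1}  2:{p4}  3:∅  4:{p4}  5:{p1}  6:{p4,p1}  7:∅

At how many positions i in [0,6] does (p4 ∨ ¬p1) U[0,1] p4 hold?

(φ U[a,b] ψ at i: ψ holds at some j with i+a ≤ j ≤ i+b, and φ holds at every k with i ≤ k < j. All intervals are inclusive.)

5

Evaluate at each i in [0,6]:
  i=0: ✓ (rhs at j=0)
  i=1: ✗ (lhs fails at k=1 before rhs at j=2)
  i=2: ✓ (rhs at j=2)
  i=3: ✓ (rhs at j=4; lhs holds on [3,3])
  i=4: ✓ (rhs at j=4)
  i=5: ✗ (lhs fails at k=5 before rhs at j=6)
  i=6: ✓ (rhs at j=6)
Positions where it holds: {0, 2, 3, 4, 6} → 5.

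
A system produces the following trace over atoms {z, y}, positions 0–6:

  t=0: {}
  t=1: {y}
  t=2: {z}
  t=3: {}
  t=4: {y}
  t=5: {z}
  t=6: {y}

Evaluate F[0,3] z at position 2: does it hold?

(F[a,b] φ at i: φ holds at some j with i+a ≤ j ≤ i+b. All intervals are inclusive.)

Check z at each j in [2,5]:
  j=2: true
  j=3: false
  j=4: false
  j=5: true
Found at j=2 → formula holds.

Yes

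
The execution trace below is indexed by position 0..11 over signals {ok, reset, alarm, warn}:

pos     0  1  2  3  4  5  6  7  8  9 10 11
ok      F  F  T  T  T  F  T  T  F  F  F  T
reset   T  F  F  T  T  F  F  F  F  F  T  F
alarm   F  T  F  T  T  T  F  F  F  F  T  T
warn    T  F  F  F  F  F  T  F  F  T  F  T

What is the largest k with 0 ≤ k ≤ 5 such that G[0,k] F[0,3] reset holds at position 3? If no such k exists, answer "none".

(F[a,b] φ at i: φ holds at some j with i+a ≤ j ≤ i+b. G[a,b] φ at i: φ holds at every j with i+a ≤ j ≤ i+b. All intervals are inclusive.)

F[0,3] reset must hold from j=3 onward; find where it first fails.
  j=3: holds
  j=4: holds
  j=5: fails
Holds on [3,4], so largest k = 1.

1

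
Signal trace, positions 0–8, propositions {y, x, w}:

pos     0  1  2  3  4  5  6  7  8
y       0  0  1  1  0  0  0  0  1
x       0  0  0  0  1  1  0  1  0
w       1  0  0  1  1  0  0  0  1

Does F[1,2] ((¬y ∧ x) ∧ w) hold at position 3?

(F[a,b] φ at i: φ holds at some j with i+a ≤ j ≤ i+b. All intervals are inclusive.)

Check ((¬y ∧ x) ∧ w) at each j in [4,5]:
  j=4: true
  j=5: false
Found at j=4 → formula holds.

True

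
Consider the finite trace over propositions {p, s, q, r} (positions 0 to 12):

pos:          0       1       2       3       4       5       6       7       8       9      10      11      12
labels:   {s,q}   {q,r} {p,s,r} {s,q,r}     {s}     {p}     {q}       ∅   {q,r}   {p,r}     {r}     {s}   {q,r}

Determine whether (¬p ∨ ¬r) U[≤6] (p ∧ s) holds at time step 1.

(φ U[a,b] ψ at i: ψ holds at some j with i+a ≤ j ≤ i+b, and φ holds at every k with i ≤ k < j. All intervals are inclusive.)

Need some j in [1,7] with (p ∧ s), and (¬p ∨ ¬r) at every k in [1,j-1].
  j=1: (p ∧ s) false.
  j=2: (p ∧ s) holds; (¬p ∨ ¬r) holds at every k in [1,1] → satisfied.

Holds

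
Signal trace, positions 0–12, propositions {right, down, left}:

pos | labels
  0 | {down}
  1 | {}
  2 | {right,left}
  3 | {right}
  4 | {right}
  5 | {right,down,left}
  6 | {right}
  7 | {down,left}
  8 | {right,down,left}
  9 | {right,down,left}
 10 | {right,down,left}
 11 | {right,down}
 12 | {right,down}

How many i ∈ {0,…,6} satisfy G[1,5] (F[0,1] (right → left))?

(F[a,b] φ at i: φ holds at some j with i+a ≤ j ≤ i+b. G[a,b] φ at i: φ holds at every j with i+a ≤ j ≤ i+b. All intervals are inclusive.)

3

Evaluate at each i in [0,6]:
  i=0: ✗ (fails at j=3)
  i=1: ✗ (fails at j=3)
  i=2: ✗ (fails at j=3)
  i=3: ✓ (all of [4,8])
  i=4: ✓ (all of [5,9])
  i=5: ✓ (all of [6,10])
  i=6: ✗ (fails at j=11)
Positions where it holds: {3, 4, 5} → 3.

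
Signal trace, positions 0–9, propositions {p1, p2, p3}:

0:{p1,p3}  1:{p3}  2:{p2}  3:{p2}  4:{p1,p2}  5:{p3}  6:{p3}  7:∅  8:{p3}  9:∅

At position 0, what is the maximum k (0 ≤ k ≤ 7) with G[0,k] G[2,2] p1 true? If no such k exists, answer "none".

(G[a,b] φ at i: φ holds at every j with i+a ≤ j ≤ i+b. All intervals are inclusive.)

G[2,2] p1 must hold from j=0 onward; find where it first fails.
  j=0: fails → no k works.

none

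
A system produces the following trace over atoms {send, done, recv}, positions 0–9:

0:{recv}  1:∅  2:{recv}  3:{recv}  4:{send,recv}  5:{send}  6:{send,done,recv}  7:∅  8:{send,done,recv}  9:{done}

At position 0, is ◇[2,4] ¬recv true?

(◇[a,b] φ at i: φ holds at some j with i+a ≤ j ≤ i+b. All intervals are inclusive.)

Does not hold

Check ¬recv at each j in [2,4]:
  j=2: false
  j=3: false
  j=4: false
No position in the window satisfies it → formula fails.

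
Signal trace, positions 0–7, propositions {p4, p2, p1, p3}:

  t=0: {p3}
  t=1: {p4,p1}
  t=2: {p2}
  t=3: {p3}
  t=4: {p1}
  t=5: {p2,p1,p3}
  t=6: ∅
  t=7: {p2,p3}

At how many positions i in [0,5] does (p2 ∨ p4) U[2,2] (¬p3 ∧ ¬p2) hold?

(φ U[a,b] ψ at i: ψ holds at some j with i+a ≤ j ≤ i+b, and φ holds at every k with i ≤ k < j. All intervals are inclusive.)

0

Evaluate at each i in [0,5]:
  i=0: ✗ (no rhs in [2,2])
  i=1: ✗ (no rhs in [3,3])
  i=2: ✗ (lhs fails at k=3 before rhs at j=4)
  i=3: ✗ (no rhs in [5,5])
  i=4: ✗ (lhs fails at k=4 before rhs at j=6)
  i=5: ✗ (no rhs in [7,7])
Positions where it holds: {} → 0.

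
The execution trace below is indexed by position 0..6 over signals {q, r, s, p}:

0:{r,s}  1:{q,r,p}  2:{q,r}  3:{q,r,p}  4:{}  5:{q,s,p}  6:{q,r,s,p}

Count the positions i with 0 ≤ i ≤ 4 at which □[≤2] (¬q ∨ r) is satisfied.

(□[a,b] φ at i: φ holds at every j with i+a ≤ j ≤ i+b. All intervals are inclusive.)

Evaluate at each i in [0,4]:
  i=0: ✓ (all of [0,2])
  i=1: ✓ (all of [1,3])
  i=2: ✓ (all of [2,4])
  i=3: ✗ (fails at j=5)
  i=4: ✗ (fails at j=5)
Positions where it holds: {0, 1, 2} → 3.

3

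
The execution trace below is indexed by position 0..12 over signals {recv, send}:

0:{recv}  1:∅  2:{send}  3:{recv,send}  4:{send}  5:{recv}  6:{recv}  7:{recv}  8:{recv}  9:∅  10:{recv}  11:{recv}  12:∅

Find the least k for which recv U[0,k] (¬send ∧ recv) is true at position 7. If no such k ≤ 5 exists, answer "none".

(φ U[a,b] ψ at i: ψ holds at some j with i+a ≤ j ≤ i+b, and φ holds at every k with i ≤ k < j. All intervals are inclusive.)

Need earliest j ≥ 7 with (¬send ∧ recv), and recv at every k in [7,j-1].
  j=7: rhs holds (empty prefix). k = 0.

0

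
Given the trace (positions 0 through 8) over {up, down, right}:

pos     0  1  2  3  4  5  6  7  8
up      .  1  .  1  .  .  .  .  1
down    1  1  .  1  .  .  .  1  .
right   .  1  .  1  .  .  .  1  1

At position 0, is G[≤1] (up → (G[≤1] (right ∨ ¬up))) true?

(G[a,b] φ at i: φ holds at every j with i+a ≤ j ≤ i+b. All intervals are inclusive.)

Check (up → (G[≤1] (right ∨ ¬up))) at every j in [0,1]:
  j=0: antecedent false → ✓
  j=1: antecedent true; consequent holds on [1,2] → ✓
All positions satisfy it → formula holds.

Holds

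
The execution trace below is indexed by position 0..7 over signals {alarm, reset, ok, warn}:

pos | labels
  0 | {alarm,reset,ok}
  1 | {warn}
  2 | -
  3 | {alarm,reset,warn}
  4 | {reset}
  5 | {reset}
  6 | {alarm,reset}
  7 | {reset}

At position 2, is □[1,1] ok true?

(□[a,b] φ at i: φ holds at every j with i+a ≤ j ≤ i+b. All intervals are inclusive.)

Check ok at every j in [3,3]:
  j=3: false
Fails at j=3 → formula fails.

No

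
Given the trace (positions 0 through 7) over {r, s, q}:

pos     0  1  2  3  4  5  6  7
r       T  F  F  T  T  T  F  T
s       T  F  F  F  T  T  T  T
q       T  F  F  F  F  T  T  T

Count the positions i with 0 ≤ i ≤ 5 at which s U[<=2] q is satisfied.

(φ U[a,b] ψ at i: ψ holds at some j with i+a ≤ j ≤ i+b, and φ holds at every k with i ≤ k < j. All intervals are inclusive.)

3

Evaluate at each i in [0,5]:
  i=0: ✓ (rhs at j=0)
  i=1: ✗ (no rhs in [1,3])
  i=2: ✗ (no rhs in [2,4])
  i=3: ✗ (lhs fails at k=3 before rhs at j=5)
  i=4: ✓ (rhs at j=5; lhs holds on [4,4])
  i=5: ✓ (rhs at j=5)
Positions where it holds: {0, 4, 5} → 3.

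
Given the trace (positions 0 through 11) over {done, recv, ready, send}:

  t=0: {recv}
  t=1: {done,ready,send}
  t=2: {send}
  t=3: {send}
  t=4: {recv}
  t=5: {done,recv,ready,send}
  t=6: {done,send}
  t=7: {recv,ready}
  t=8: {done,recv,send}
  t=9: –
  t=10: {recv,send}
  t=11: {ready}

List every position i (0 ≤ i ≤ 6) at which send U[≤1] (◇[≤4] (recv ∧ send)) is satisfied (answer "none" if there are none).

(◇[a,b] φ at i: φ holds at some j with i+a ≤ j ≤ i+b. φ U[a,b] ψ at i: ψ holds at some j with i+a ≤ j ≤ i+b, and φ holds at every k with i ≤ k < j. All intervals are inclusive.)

1, 2, 3, 4, 5, 6

Evaluate at each i in [0,6]:
  i=0: ✗ (lhs fails at k=0 before rhs at j=1)
  i=1: ✓ (rhs at j=1)
  i=2: ✓ (rhs at j=2)
  i=3: ✓ (rhs at j=3)
  i=4: ✓ (rhs at j=4)
  i=5: ✓ (rhs at j=5)
  i=6: ✓ (rhs at j=6)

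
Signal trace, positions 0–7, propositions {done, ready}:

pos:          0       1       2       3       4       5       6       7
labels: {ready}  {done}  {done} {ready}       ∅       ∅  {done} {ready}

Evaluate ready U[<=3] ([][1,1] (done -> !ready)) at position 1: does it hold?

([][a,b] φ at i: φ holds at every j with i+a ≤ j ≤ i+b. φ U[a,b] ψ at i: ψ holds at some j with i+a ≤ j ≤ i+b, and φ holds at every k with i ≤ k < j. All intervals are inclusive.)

True

Need some j in [1,4] with [][1,1] (done -> !ready), and ready at every k in [1,j-1].
  j=1: [][1,1] (done -> !ready) holds; no prefix to check → satisfied.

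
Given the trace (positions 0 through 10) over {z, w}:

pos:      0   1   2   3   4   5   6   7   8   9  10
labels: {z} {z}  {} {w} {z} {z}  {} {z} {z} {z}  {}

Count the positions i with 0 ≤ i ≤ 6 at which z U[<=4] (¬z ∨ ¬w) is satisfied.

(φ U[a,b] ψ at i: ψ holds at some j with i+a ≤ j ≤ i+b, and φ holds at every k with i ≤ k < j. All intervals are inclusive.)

7

Evaluate at each i in [0,6]:
  i=0: ✓ (rhs at j=0)
  i=1: ✓ (rhs at j=1)
  i=2: ✓ (rhs at j=2)
  i=3: ✓ (rhs at j=3)
  i=4: ✓ (rhs at j=4)
  i=5: ✓ (rhs at j=5)
  i=6: ✓ (rhs at j=6)
Positions where it holds: {0, 1, 2, 3, 4, 5, 6} → 7.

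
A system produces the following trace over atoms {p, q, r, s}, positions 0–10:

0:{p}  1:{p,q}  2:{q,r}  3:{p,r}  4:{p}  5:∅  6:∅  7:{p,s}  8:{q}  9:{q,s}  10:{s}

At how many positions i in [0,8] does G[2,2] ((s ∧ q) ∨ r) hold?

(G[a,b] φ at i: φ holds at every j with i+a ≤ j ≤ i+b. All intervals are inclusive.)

3

Evaluate at each i in [0,8]:
  i=0: ✓ (all of [2,2])
  i=1: ✓ (all of [3,3])
  i=2: ✗ (fails at j=4)
  i=3: ✗ (fails at j=5)
  i=4: ✗ (fails at j=6)
  i=5: ✗ (fails at j=7)
  i=6: ✗ (fails at j=8)
  i=7: ✓ (all of [9,9])
  i=8: ✗ (fails at j=10)
Positions where it holds: {0, 1, 7} → 3.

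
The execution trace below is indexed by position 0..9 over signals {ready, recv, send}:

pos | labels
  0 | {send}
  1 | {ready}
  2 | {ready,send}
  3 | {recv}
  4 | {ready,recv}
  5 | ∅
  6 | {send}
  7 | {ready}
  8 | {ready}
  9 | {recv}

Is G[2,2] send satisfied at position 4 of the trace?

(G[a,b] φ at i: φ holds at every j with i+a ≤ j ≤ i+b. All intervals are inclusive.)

Yes

Check send at every j in [6,6]:
  j=6: true
All positions satisfy it → formula holds.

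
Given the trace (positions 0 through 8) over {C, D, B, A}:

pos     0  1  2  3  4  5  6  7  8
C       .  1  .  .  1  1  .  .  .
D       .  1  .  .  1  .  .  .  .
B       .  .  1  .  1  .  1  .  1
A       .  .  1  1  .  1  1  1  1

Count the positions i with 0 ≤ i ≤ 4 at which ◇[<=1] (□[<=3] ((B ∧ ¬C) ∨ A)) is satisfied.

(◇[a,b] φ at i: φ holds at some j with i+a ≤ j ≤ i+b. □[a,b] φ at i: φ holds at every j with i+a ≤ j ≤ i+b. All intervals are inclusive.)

Evaluate at each i in [0,4]:
  i=0: ✗ (none in [0,1])
  i=1: ✗ (none in [1,2])
  i=2: ✗ (none in [2,3])
  i=3: ✗ (none in [3,4])
  i=4: ✓ (witness j=5)
Positions where it holds: {4} → 1.

1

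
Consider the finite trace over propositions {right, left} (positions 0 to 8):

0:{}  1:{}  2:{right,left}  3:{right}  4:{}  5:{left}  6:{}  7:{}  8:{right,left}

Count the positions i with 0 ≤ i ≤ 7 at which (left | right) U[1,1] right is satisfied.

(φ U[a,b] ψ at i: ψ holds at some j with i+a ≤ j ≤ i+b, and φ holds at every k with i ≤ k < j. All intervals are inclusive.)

Evaluate at each i in [0,7]:
  i=0: ✗ (no rhs in [1,1])
  i=1: ✗ (lhs fails at k=1 before rhs at j=2)
  i=2: ✓ (rhs at j=3; lhs holds on [2,2])
  i=3: ✗ (no rhs in [4,4])
  i=4: ✗ (no rhs in [5,5])
  i=5: ✗ (no rhs in [6,6])
  i=6: ✗ (no rhs in [7,7])
  i=7: ✗ (lhs fails at k=7 before rhs at j=8)
Positions where it holds: {2} → 1.

1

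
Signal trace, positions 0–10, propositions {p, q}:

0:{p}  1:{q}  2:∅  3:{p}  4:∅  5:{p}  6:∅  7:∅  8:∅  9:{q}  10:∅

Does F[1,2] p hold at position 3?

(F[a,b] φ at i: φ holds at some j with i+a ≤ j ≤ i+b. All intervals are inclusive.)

Check p at each j in [4,5]:
  j=4: false
  j=5: true
Found at j=5 → formula holds.

Holds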